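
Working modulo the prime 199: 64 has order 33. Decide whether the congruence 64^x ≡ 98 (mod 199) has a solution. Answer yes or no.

yes

98 ∈ ⟨64⟩ iff 98^33 ≡ 1 (mod 199), since |⟨64⟩| = 33.
98^33 mod 199 = 1.
Since 1 = 1, 98 lies in the subgroup.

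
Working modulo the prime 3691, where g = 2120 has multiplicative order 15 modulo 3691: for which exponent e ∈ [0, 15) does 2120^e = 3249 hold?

Successive powers of 2120 modulo 3691:
  2120^0=1  2120^1=2120  2120^2=2453  2120^3=3432  2120^4=879  2120^5=3216
  2120^6=643  2120^7=1181  2120^8=1222  2120^9=3249
So 2120^9 ≡ 3249 (mod 3691), giving e = 9.

9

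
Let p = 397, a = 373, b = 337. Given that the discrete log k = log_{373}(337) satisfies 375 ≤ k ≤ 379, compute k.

Compute 373^375 mod 397 = 337, then multiply by 373 repeatedly:
  373^375=337
Found 337 at exponent 375.

375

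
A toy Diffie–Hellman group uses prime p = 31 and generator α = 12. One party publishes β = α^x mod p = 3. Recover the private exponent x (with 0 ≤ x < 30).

19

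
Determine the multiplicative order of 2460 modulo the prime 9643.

1607

The order of 2460 must divide p − 1 = 9642 = 2 · 3 · 1607.
Divisors: 1, 2, 3, 6, 1607, 3214, 4821, 9642.
Check each in increasing order: 2460^1 ≡ 2460;  2460^2 ≡ 5439;  2460^3 ≡ 5099;  2460^6 ≡ 2273;  2460^1607 ≡ 1.
Smallest exponent giving 1 is 1607.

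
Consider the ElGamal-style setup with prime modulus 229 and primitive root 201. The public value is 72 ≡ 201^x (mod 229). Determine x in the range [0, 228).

157

Baby-step giant-step with m = ceil(sqrt(228)) = 16.
Baby table (201^j mod 229 for j=0..15):
  0:1  1:201  2:97  3:32  4:20  5:127  6:108  7:182
  8:171  9:21  10:99  11:205  12:214  13:191  14:148  15:207
Giant step factor: 201^(-16) ≡ 129 (mod 229).
Scan 72·129^i mod 229 for i = 0, 1, …:
  i=0: 72   i=1: 128   i=2: 24   i=3: 119
  i=4: 8   i=5: 116   i=6: 79   i=7: 115
  i=8: 179   i=9: 191
Match at i=9, j=13: x = 9·16 + 13 = 157.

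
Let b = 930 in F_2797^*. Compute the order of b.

233

The order of 930 must divide p − 1 = 2796 = 2^2 · 3 · 233.
Divisors: 1, 2, 3, 4, 6, 12, 233, 466, 699, 932, 1398, 2796.
Check each in increasing order: 930^1 ≡ 930;  930^2 ≡ 627;  930^3 ≡ 1334;  930^4 ≡ 1549;  930^6 ≡ 664;  930^12 ≡ 1767;  930^233 ≡ 1.
Smallest exponent giving 1 is 233.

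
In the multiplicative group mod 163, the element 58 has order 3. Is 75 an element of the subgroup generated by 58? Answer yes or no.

no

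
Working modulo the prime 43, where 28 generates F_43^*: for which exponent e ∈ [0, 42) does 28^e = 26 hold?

37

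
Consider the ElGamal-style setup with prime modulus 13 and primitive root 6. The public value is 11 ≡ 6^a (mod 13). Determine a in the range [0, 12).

Successive powers of 6 modulo 13:
  6^0=1  6^1=6  6^2=10  6^3=8  6^4=9  6^5=2
  6^6=12  6^7=7  6^8=3  6^9=5  6^10=4  6^11=11
So 6^11 ≡ 11 (mod 13), giving a = 11.

11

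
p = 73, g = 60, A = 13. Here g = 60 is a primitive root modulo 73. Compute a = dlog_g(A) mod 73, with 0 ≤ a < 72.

37

Baby-step giant-step with m = ceil(sqrt(72)) = 9.
Baby table (60^j mod 73 for j=0..8):
  0:1  1:60  2:23  3:66  4:18  5:58  6:49  7:20
  8:32
Giant step factor: 60^(-9) ≡ 10 (mod 73).
Scan 13·10^i mod 73 for i = 0, 1, …:
  i=0: 13   i=1: 57   i=2: 59   i=3: 6
  i=4: 60
Match at i=4, j=1: a = 4·9 + 1 = 37.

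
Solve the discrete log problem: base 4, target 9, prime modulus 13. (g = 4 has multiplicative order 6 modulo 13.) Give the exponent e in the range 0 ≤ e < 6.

Successive powers of 4 modulo 13:
  4^0=1  4^1=4  4^2=3  4^3=12  4^4=9
So 4^4 ≡ 9 (mod 13), giving e = 4.

4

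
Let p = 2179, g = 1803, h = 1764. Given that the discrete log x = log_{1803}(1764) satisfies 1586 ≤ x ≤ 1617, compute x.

1592

Compute 1803^1586 mod 2179 = 1726, then multiply by 1803 repeatedly:
  1803^1586=1726  1803^1587=366  1803^1588=1840  1803^1589=1082  1803^1590=641
  1803^1591=853  1803^1592=1764
Found 1764 at exponent 1592.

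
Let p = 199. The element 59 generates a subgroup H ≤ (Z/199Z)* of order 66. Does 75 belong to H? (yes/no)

no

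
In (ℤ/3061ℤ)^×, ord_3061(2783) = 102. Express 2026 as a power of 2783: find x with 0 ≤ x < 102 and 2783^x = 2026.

9

Successive powers of 2783 modulo 3061:
  2783^0=1  2783^1=2783  2783^2=759  2783^3=207  2783^4=613  2783^5=1002
  2783^6=3056  2783^7=1390  2783^8=2327  2783^9=2026
So 2783^9 ≡ 2026 (mod 3061), giving x = 9.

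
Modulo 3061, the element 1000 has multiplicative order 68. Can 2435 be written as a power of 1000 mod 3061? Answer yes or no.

no

2435 ∈ ⟨1000⟩ iff 2435^68 ≡ 1 (mod 3061), since |⟨1000⟩| = 68.
2435^68 mod 3061 = 2713.
Since 2713 ≠ 1, 2435 does not lie in the subgroup.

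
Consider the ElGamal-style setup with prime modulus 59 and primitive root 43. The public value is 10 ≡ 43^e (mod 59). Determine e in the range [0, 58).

9

Successive powers of 43 modulo 59:
  43^0=1  43^1=43  43^2=20  43^3=34  43^4=46  43^5=31
  43^6=35  43^7=30  43^8=51  43^9=10
So 43^9 ≡ 10 (mod 59), giving e = 9.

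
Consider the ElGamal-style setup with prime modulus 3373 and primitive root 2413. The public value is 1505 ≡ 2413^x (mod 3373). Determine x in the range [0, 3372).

889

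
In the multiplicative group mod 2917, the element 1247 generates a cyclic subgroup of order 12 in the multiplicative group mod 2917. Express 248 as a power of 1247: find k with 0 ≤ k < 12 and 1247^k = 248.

Successive powers of 1247 modulo 2917:
  1247^0=1  1247^1=1247  1247^2=248
So 1247^2 ≡ 248 (mod 2917), giving k = 2.

2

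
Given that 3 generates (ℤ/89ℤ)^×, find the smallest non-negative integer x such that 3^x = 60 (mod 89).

Successive powers of 3 modulo 89:
  3^0=1  3^1=3  3^2=9  3^3=27  3^4=81  3^5=65
  3^6=17  3^7=51  3^8=64  3^9=14  3^10=42  3^11=37
  3^12=22  3^13=66  3^14=20  3^15=60
So 3^15 ≡ 60 (mod 89), giving x = 15.

15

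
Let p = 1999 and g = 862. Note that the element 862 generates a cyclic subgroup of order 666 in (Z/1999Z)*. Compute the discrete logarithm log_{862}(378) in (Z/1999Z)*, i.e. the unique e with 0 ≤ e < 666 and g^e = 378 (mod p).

332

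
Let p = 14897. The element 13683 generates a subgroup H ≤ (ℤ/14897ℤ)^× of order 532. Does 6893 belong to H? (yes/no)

no

6893 ∈ ⟨13683⟩ iff 6893^532 ≡ 1 (mod 14897), since |⟨13683⟩| = 532.
6893^532 mod 14897 = 3989.
Since 3989 ≠ 1, 6893 does not lie in the subgroup.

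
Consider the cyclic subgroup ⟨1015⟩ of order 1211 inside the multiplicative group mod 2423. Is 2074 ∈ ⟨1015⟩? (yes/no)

2074 ∈ ⟨1015⟩ iff 2074^1211 ≡ 1 (mod 2423), since |⟨1015⟩| = 1211.
2074^1211 mod 2423 = 2422.
Since 2422 ≠ 1, 2074 does not lie in the subgroup.

no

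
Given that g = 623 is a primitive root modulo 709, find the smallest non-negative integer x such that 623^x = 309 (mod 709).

594

Baby-step giant-step with m = ceil(sqrt(708)) = 27.
Baby table (623^j mod 709 for j=0..26):
  0:1  1:623  2:306  3:626  4:48  5:126  6:508  7:270
  8:177  9:376  10:278  11:198  12:697  13:323  14:582  15:287
  16:133  17:615  18:285  19:305  20:3  21:451  22:209  23:460
  24:144  25:378  26:106
Giant step factor: 623^(-27) ≡ 351 (mod 709).
Scan 309·351^i mod 709 for i = 0, 1, …:
  i=0: 309   i=1: 691   i=2: 63   i=3: 134
  i=4: 240   i=5: 578   i=6: 104   i=7: 345
  i=8: 565   i=9: 504     …   i=21: 101
  i=22: 1
Match at i=22, j=0: x = 22·27 + 0 = 594.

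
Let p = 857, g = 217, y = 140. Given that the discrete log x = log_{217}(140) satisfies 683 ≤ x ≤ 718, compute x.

Compute 217^683 mod 857 = 551, then multiply by 217 repeatedly:
  217^683=551  217^684=444  217^685=364  217^686=144  217^687=396
  217^688=232  217^689=638  217^690=469  217^691=647  217^692=708
  217^693=233  217^694=855  217^695=423  217^696=92  217^697=253
  217^698=53  217^699=360  217^700=133  217^701=580  217^702=738
  217^703=744  217^704=332  217^705=56  217^706=154  217^707=852
  217^708=629  217^709=230  217^710=204  217^711=561  217^712=43
  217^713=761  217^714=593  217^715=131  217^716=146  217^717=830
  217^718=140
Found 140 at exponent 718.

718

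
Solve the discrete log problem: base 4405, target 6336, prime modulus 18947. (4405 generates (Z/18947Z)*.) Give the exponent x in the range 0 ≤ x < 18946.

Baby-step giant-step with m = ceil(sqrt(18946)) = 138.
Baby table (4405^j mod 18947 for j=0..137):
  0:1  1:4405  2:2297  3:587  4:8943  5:3102  6:3523  7:1222
  8:1962  9:2778  10:16275  11:14874  12:1244  13:4137  14:15418  15:10242
  16:3203  17:12647  18:5855  19:4408  20:15512  21:7478  22:10704  23:10984
  24:12829  25:11791  26:5628  27:8664  28:5662  29:6858  30:7972  31:7869
  32:8882  33:18602  34:14982  35:3309  36:5902  37:3026  38:9789  39:16120
  40:14191  41:5202  42:7887  43:12384  44:3107  45:6601  46:12707  47:4897
  48:9599  49:12838  50:13542  51:7354  52:13947  53:10361  54:15829  55:1785
  56:18867  57:7593  58:5710  59:9881  60:4546  61:17098  62:2365  63:15922
  64:13563  65:5124  66:5343  67:3741  68:14162  69:10086  70:17062  71:14308
  72:9018  73:11378  74:5275  75:7353  76:9542  77:8064  78:15242  79:11789
  80:15765  81:4070  82:4488  83:7919  84:1768  85:823  86:6438  87:14678
  88:9426  89:8653  90:14048  91:538  92:1515  93:4231  94:12654  95:17743
  96:1540  97:674  98:13238  99:13471  100:16698  101:2436  102:6578  103:6127
  104:8907  105:15045  106:15566  107:17984  108:2113  109:4788  110:3129  111:8776
  112:6400  113:17811  114:16875  115:5294  116:15260  117:15291  118:270  119:14636
  120:13886  121:6914  122:8341  123:3872  124:3860  125:7841  126:18171  127:11127
  128:17493  129:18163  130:13781  131:18064  132:13467  133:18025  134:12195  135:4230
  136:8249  137:15446
Giant step factor: 4405^(-138) ≡ 13917 (mod 18947).
Scan 6336·13917^i mod 18947 for i = 0, 1, …:
  i=0: 6336   i=1: 17721   i=2: 9005   i=3: 7127
  i=4: 17861   i=5: 5844   i=6: 10424   i=7: 12576
  i=8: 6753   i=9: 4381     …   i=36: 13799
  i=37: 12838
Match at i=37, j=49: x = 37·138 + 49 = 5155.

5155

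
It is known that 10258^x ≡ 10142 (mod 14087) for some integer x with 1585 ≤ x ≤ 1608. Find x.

1597

Compute 10258^1585 mod 14087 = 5466, then multiply by 10258 repeatedly:
  10258^1585=5466  10258^1586=3968  10258^1587=6401  10258^1588=1951  10258^1589=9818
  10258^1590=5081  10258^1591=13085  10258^1592=4994  10258^1593=8120  10258^1594=12616
  10258^1595=11746  10258^1596=4357  10258^1597=10142
Found 10142 at exponent 1597.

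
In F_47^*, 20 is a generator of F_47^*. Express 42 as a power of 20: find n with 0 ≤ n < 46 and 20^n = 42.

Baby-step giant-step with m = ceil(sqrt(46)) = 7.
Baby table (20^j mod 47 for j=0..6):
  0:1  1:20  2:24  3:10  4:12  5:5  6:6
Giant step factor: 20^(-7) ≡ 38 (mod 47).
Scan 42·38^i mod 47 for i = 0, 1, …:
  i=0: 42   i=1: 45   i=2: 18   i=3: 26
  i=4: 1
Match at i=4, j=0: n = 4·7 + 0 = 28.

28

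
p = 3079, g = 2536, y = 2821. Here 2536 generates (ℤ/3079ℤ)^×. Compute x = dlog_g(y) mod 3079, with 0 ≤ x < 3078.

Baby-step giant-step with m = ceil(sqrt(3078)) = 56.
Baby table (2536^j mod 3079 for j=0..55):
  0:1  1:2536  2:2344  3:1914  4:1400  5:313  6:2465  7:870
  8:1756  9:982  10:2520  11:1795  12:1358  13:1566  14:2545  15:536
  16:1457  17:152  18:597  19:2203  20:1502  21:349  22:1391  23:2121
  24:2922  25:2118  26:1472  27:1244  28:1888  29:123  30:949  31:1965
  32:1418  33:2855  34:1551  35:1453  36:2324  37:458  38:705  39:2060
  40:2176  41:768  42:1720  43:2056  44:1269  45:629  46:222  47:2614
  48:17  49:6  50:2900  51:1748  52:2247  53:2242  54:1878  55:2474
Giant step factor: 2536^(-56) ≡ 732 (mod 3079).
Scan 2821·732^i mod 3079 for i = 0, 1, …:
  i=0: 2821   i=1: 2042   i=2: 1429   i=3: 2247
Match at i=3, j=52: x = 3·56 + 52 = 220.

220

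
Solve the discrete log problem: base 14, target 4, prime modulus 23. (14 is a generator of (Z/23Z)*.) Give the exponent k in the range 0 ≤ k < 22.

Successive powers of 14 modulo 23:
  14^0=1  14^1=14  14^2=12  14^3=7  14^4=6  14^5=15
  14^6=3  14^7=19  14^8=13  14^9=21  14^10=18  14^11=22
  14^12=9  14^13=11  14^14=16  14^15=17  14^16=8  14^17=20
  14^18=4
So 14^18 ≡ 4 (mod 23), giving k = 18.

18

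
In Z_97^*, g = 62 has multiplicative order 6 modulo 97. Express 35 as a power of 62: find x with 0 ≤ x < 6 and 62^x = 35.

4

Successive powers of 62 modulo 97:
  62^0=1  62^1=62  62^2=61  62^3=96  62^4=35
So 62^4 ≡ 35 (mod 97), giving x = 4.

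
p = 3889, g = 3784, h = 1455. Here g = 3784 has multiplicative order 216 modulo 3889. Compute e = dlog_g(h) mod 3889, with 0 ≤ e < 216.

99

Baby-step giant-step with m = ceil(sqrt(216)) = 15.
Baby table (3784^j mod 3889 for j=0..14):
  0:1  1:3784  2:3247  3:1297  4:3819  5:3461  6:2161  7:2546
  8:1011  9:2737  10:401  11:674  12:3121  13:2860  14:3042
Giant step factor: 3784^(-15) ≡ 3532 (mod 3889).
Scan 1455·3532^i mod 3889 for i = 0, 1, …:
  i=0: 1455   i=1: 1691   i=2: 2997   i=3: 3435
  i=4: 2629   i=5: 2585   i=6: 2737
Match at i=6, j=9: e = 6·15 + 9 = 99.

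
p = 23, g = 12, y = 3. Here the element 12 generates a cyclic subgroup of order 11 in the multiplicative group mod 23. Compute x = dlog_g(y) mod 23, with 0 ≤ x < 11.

Successive powers of 12 modulo 23:
  12^0=1  12^1=12  12^2=6  12^3=3
So 12^3 ≡ 3 (mod 23), giving x = 3.

3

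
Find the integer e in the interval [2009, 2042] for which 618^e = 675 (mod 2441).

2019

Compute 618^2009 mod 2441 = 659, then multiply by 618 repeatedly:
  618^2009=659  618^2010=2056  618^2011=1288  618^2012=218  618^2013=469
  618^2014=1804  618^2015=1776  618^2016=1559  618^2017=1708  618^2018=1032
  618^2019=675
Found 675 at exponent 2019.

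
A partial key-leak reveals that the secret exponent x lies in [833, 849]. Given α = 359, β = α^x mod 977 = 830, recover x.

Compute 359^833 mod 977 = 66, then multiply by 359 repeatedly:
  359^833=66  359^834=246  359^835=384  359^836=99  359^837=369
  359^838=576  359^839=637  359^840=65  359^841=864  359^842=467
  359^843=586  359^844=319  359^845=212  359^846=879  359^847=967
  359^848=318  359^849=830
Found 830 at exponent 849.

849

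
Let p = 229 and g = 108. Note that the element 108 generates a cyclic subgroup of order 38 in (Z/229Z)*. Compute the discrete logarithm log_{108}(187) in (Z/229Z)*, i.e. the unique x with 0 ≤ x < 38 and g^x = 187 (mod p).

Successive powers of 108 modulo 229:
  108^0=1  108^1=108  108^2=214  108^3=212  108^4=225  108^5=26
  108^6=60  108^7=68  108^8=16  108^9=125  108^10=218  108^11=186
  108^12=165  108^13=187
So 108^13 ≡ 187 (mod 229), giving x = 13.

13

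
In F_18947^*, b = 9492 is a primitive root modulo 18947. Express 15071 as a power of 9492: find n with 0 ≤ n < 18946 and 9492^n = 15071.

Baby-step giant-step with m = ceil(sqrt(18946)) = 138.
Baby table (9492^j mod 18947 for j=0..137):
  0:1  1:9492  2:5079  3:8700  4:9374  5:2896  6:15682  7:5912
  8:14637  9:15000  10:12242  11:18060  12:12011  13:4313  14:13476  15:2995
  16:8040  17:16111  18:4375  19:14623  20:14741  21:16924  22:9942  23:13404
  24:1663  25:2345  26:14962  27:11539  28:14528  29:3510  30:8094  31:17110
  32:13383  33:10748  34:9368  35:2785  36:4155  37:10553  38:15234  39:16571
  40:12885  41:1535  42:18924  43:9048  44:15812  45:8317  46:11762  47:9180
  48:18254  49:15600  50:4395  51:14993  52:2639  53:1454  54:7952  55:14483
  56:12151  57:6903  58:4550  59:8387  60:13057  61:4717  62:2003  63:8635
  64:17645  65:13807  66:18592  67:2906  68:15867  69:18808  70:6902  71:14005
  72:3308  73:4357  74:14290  75:18054  76:11900  77:11733  78:18117  79:3592
  80:9611  81:16754  82:6797  83:2589  84:529  85:313  86:15264  87:17126
  88:13679  89:16224  90:15939  91:1193  92:12597  93:15154  94:15091  95:4452
  96:6574  97:7937  98:4732  99:11754  100:9032  101:15516  102:2841  103:5191
  104:10772  105:9812  106:10999  107:4538  108:8165  109:8950  110:13999  111:3197
  112:11777  113:18931  114:18651  115:13471  116:12376  117:1592  118:10505  119:14346
  120:143  121:12119  122:6311  123:12545  124:14192  125:16241  126:6780  127:11748
  128:8921  129:3989  130:7482  131:5788  132:12343  133:10455  134:13421  135:11451
  136:12900  137:11286
Giant step factor: 9492^(-138) ≡ 16262 (mod 18947).
Scan 15071·16262^i mod 18947 for i = 0, 1, …:
  i=0: 15071   i=1: 5157   i=2: 3712   i=3: 18349
  i=4: 14082   i=5: 8042   i=6: 6810   i=7: 17952
  i=8: 48   i=9: 3749     …   i=112: 5556
  i=113: 12376
Match at i=113, j=116: n = 113·138 + 116 = 15710.

15710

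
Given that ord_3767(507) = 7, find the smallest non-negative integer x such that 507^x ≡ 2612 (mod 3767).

4

Successive powers of 507 modulo 3767:
  507^0=1  507^1=507  507^2=893  507^3=711  507^4=2612
So 507^4 ≡ 2612 (mod 3767), giving x = 4.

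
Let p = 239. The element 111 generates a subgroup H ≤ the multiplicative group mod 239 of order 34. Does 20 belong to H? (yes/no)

no

20 ∈ ⟨111⟩ iff 20^34 ≡ 1 (mod 239), since |⟨111⟩| = 34.
20^34 mod 239 = 44.
Since 44 ≠ 1, 20 does not lie in the subgroup.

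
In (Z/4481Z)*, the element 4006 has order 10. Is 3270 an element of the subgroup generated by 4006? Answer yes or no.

no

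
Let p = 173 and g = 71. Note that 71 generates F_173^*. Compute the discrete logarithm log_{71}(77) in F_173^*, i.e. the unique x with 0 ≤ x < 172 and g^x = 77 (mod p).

Baby-step giant-step with m = ceil(sqrt(172)) = 14.
Baby table (71^j mod 173 for j=0..13):
  0:1  1:71  2:24  3:147  4:57  5:68  6:157  7:75
  8:135  9:70  10:126  11:123  12:83  13:11
Giant step factor: 71^(-14) ≡ 35 (mod 173).
Scan 77·35^i mod 173 for i = 0, 1, …:
  i=0: 77   i=1: 100   i=2: 40   i=3: 16
  i=4: 41   i=5: 51   i=6: 55   i=7: 22
  i=8: 78   i=9: 135
Match at i=9, j=8: x = 9·14 + 8 = 134.

134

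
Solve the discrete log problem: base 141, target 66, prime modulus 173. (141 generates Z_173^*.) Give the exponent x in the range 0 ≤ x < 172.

165

Baby-step giant-step with m = ceil(sqrt(172)) = 14.
Baby table (141^j mod 173 for j=0..13):
  0:1  1:141  2:159  3:102  4:23  5:129  6:24  7:97
  8:10  9:26  10:33  11:155  12:57  13:79
Giant step factor: 141^(-14) ≡ 31 (mod 173).
Scan 66·31^i mod 173 for i = 0, 1, …:
  i=0: 66   i=1: 143   i=2: 108   i=3: 61
  i=4: 161   i=5: 147   i=6: 59   i=7: 99
  i=8: 128   i=9: 162   i=10: 5   i=11: 155
Match at i=11, j=11: x = 11·14 + 11 = 165.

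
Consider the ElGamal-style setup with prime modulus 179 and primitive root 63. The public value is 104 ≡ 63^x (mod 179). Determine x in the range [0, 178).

21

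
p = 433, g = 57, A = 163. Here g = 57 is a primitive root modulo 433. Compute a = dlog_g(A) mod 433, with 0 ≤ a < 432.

Baby-step giant-step with m = ceil(sqrt(432)) = 21.
Baby table (57^j mod 433 for j=0..20):
  0:1  1:57  2:218  3:302  4:327  5:20  6:274  7:30
  8:411  9:45  10:400  11:284  12:167  13:426  14:34  15:206
  16:51  17:309  18:293  19:247  20:223
Giant step factor: 57^(-21) ≡ 239 (mod 433).
Scan 163·239^i mod 433 for i = 0, 1, …:
  i=0: 163   i=1: 420   i=2: 357   i=3: 22
  i=4: 62   i=5: 96   i=6: 428   i=7: 104
  i=8: 175   i=9: 257   i=10: 370   i=11: 98
  i=12: 40   i=13: 34
Match at i=13, j=14: a = 13·21 + 14 = 287.

287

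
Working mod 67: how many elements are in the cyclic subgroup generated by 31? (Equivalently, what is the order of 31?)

66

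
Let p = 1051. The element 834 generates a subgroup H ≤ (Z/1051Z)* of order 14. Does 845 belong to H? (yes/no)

⟨834⟩ has order 14; its elements mod 1051 are {1, 206, 217, 250, 396, 402, 491, 560, 649, 655, 801, 834, 845, 1050}.
845 is in this set.

yes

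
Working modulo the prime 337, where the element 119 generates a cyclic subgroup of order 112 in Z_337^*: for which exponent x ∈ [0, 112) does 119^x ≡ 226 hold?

42

Baby-step giant-step with m = ceil(sqrt(112)) = 11.
Baby table (119^j mod 337 for j=0..10):
  0:1  1:119  2:7  3:159  4:49  5:102  6:6  7:40
  8:42  9:280  10:294
Giant step factor: 119^(-11) ≡ 125 (mod 337).
Scan 226·125^i mod 337 for i = 0, 1, …:
  i=0: 226   i=1: 279   i=2: 164   i=3: 280
Match at i=3, j=9: x = 3·11 + 9 = 42.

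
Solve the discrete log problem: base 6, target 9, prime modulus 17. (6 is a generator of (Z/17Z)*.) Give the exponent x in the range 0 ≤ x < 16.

Successive powers of 6 modulo 17:
  6^0=1  6^1=6  6^2=2  6^3=12  6^4=4  6^5=7
  6^6=8  6^7=14  6^8=16  6^9=11  6^10=15  6^11=5
  6^12=13  6^13=10  6^14=9
So 6^14 ≡ 9 (mod 17), giving x = 14.

14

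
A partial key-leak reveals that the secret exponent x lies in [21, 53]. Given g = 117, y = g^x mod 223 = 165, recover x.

49

Compute 117^21 mod 223 = 104, then multiply by 117 repeatedly:
  117^21=104  117^22=126  117^23=24  117^24=132  117^25=57
  117^26=202  117^27=219  117^28=201  117^29=102  117^30=115
  117^31=75  117^32=78  117^33=206  117^34=18  117^35=99
  117^36=210  117^37=40  117^38=220  117^39=95  117^40=188
  117^41=142  117^42=112  117^43=170  117^44=43  117^45=125
  117^46=130  117^47=46  117^48=30  117^49=165
Found 165 at exponent 49.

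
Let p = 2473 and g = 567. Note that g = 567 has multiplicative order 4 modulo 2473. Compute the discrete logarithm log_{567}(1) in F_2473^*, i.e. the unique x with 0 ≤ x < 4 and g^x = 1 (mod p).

0

Successive powers of 567 modulo 2473:
  567^0=1
So 567^0 ≡ 1 (mod 2473), giving x = 0.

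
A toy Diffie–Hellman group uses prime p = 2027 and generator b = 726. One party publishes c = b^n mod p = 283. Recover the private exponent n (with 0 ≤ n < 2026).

1820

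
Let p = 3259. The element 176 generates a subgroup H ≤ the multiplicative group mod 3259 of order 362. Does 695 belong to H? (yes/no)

695 ∈ ⟨176⟩ iff 695^362 ≡ 1 (mod 3259), since |⟨176⟩| = 362.
695^362 mod 3259 = 522.
Since 522 ≠ 1, 695 does not lie in the subgroup.

no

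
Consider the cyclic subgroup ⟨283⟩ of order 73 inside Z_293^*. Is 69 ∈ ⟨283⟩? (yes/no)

yes

69 ∈ ⟨283⟩ iff 69^73 ≡ 1 (mod 293), since |⟨283⟩| = 73.
69^73 mod 293 = 1.
Since 1 = 1, 69 lies in the subgroup.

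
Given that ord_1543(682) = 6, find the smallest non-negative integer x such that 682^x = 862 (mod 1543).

5

Successive powers of 682 modulo 1543:
  682^0=1  682^1=682  682^2=681  682^3=1542  682^4=861  682^5=862
So 682^5 ≡ 862 (mod 1543), giving x = 5.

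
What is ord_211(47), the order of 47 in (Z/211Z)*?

The order of 47 must divide p − 1 = 210 = 2 · 3 · 5 · 7.
Divisors: 1, 2, 3, 5, 6, 7, 10, 14, 15, 21, 30, 35, 42, 70, 105, 210.
Check each in increasing order: 47^1 ≡ 47;  47^2 ≡ 99;  47^3 ≡ 11;  47^5 ≡ 34;  47^6 ≡ 121;  47^7 ≡ 201;  47^10 ≡ 101;  47^14 ≡ 100;  47^15 ≡ 58;  47^21 ≡ 55;  47^30 ≡ 199;  47^35 ≡ 14;  47^42 ≡ 71;  47^70 ≡ 196;  47^105 ≡ 1.
Smallest exponent giving 1 is 105.

105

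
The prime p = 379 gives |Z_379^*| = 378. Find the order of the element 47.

378

The order of 47 must divide p − 1 = 378 = 2 · 3^3 · 7.
Divisors: 1, 2, 3, 6, 7, 9, 14, 18, 21, 27, 42, 54, 63, 126, 189, 378.
Check each in increasing order: 47^1 ≡ 47;  47^2 ≡ 314;  47^3 ≡ 356;  47^6 ≡ 150;  47^7 ≡ 228;  47^9 ≡ 340;  47^14 ≡ 61;  47^18 ≡ 5;  47^21 ≡ 264;  47^27 ≡ 184;  47^42 ≡ 339;  47^54 ≡ 125;  47^63 ≡ 52;  47^126 ≡ 51;  47^189 ≡ 378;  47^378 ≡ 1.
Smallest exponent giving 1 is 378.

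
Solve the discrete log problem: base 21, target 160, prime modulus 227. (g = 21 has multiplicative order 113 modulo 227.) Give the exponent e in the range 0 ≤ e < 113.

Baby-step giant-step with m = ceil(sqrt(113)) = 11.
Baby table (21^j mod 227 for j=0..10):
  0:1  1:21  2:214  3:181  4:169  5:144  6:73  7:171
  8:186  9:47  10:79
Giant step factor: 21^(-11) ≡ 120 (mod 227).
Scan 160·120^i mod 227 for i = 0, 1, …:
  i=0: 160   i=1: 132   i=2: 177   i=3: 129
  i=4: 44   i=5: 59   i=6: 43   i=7: 166
  i=8: 171
Match at i=8, j=7: e = 8·11 + 7 = 95.

95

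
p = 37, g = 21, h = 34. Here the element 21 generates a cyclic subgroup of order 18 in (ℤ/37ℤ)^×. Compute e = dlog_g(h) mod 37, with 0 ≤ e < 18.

2

Successive powers of 21 modulo 37:
  21^0=1  21^1=21  21^2=34
So 21^2 ≡ 34 (mod 37), giving e = 2.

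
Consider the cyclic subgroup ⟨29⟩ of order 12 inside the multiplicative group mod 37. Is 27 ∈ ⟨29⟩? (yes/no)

27 ∈ ⟨29⟩ iff 27^12 ≡ 1 (mod 37), since |⟨29⟩| = 12.
27^12 mod 37 = 1.
Since 1 = 1, 27 lies in the subgroup.

yes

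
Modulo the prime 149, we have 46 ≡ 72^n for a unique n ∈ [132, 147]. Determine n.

136

Compute 72^132 mod 149 = 123, then multiply by 72 repeatedly:
  72^132=123  72^133=65  72^134=61  72^135=71  72^136=46
Found 46 at exponent 136.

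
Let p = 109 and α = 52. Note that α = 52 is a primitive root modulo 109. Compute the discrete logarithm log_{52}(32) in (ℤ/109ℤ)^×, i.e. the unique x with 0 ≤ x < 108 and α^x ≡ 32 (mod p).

Baby-step giant-step with m = ceil(sqrt(108)) = 11.
Baby table (52^j mod 109 for j=0..10):
  0:1  1:52  2:88  3:107  4:5  5:42  6:4  7:99
  8:25  9:101  10:20
Giant step factor: 52^(-11) ≡ 85 (mod 109).
Scan 32·85^i mod 109 for i = 0, 1, …:
  i=0: 32   i=1: 104   i=2: 11   i=3: 63
  i=4: 14   i=5: 100   i=6: 107
Match at i=6, j=3: x = 6·11 + 3 = 69.

69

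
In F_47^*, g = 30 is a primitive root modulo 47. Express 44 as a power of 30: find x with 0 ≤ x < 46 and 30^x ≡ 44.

Successive powers of 30 modulo 47:
  30^0=1  30^1=30  30^2=7  30^3=22  30^4=2  30^5=13
  30^6=14  30^7=44
So 30^7 ≡ 44 (mod 47), giving x = 7.

7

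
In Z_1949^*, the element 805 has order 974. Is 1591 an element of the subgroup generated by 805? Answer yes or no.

yes

1591 ∈ ⟨805⟩ iff 1591^974 ≡ 1 (mod 1949), since |⟨805⟩| = 974.
1591^974 mod 1949 = 1.
Since 1 = 1, 1591 lies in the subgroup.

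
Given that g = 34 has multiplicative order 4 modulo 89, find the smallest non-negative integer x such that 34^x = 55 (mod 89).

Successive powers of 34 modulo 89:
  34^0=1  34^1=34  34^2=88  34^3=55
So 34^3 ≡ 55 (mod 89), giving x = 3.

3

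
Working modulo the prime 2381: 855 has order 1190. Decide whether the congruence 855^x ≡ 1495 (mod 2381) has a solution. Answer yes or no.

1495 ∈ ⟨855⟩ iff 1495^1190 ≡ 1 (mod 2381), since |⟨855⟩| = 1190.
1495^1190 mod 2381 = 2380.
Since 2380 ≠ 1, 1495 does not lie in the subgroup.

no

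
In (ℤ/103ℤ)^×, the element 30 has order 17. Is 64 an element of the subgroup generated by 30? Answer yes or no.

yes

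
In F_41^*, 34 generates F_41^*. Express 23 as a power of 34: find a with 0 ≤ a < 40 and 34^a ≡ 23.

Successive powers of 34 modulo 41:
  34^0=1  34^1=34  34^2=8  34^3=26  34^4=23
So 34^4 ≡ 23 (mod 41), giving a = 4.

4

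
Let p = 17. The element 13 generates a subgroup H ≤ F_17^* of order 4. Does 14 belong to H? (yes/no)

⟨13⟩ has order 4; its elements mod 17 are {1, 4, 13, 16}.
14 is not in this set.

no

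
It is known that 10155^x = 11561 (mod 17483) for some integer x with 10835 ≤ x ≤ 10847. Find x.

10845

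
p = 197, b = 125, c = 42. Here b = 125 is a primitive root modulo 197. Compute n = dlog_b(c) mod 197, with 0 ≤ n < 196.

Baby-step giant-step with m = ceil(sqrt(196)) = 14.
Baby table (125^j mod 197 for j=0..13):
  0:1  1:125  2:62  3:67  4:101  5:17  6:155  7:69
  8:154  9:141  10:92  11:74  12:188  13:57
Giant step factor: 125^(-14) ≡ 6 (mod 197).
Scan 42·6^i mod 197 for i = 0, 1, …:
  i=0: 42   i=1: 55   i=2: 133   i=3: 10
  i=4: 60   i=5: 163   i=6: 190   i=7: 155
Match at i=7, j=6: n = 7·14 + 6 = 104.

104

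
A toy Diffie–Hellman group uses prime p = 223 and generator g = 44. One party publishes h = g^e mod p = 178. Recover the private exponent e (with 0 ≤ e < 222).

86

Baby-step giant-step with m = ceil(sqrt(222)) = 15.
Baby table (44^j mod 223 for j=0..14):
  0:1  1:44  2:152  3:221  4:135  5:142  6:4  7:176
  8:162  9:215  10:94  11:122  12:16  13:35  14:202
Giant step factor: 44^(-15) ≡ 216 (mod 223).
Scan 178·216^i mod 223 for i = 0, 1, …:
  i=0: 178   i=1: 92   i=2: 25   i=3: 48
  i=4: 110   i=5: 122
Match at i=5, j=11: e = 5·15 + 11 = 86.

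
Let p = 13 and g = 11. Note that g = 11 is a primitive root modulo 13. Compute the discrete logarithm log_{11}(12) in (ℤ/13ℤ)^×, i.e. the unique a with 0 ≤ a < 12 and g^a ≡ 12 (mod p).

Successive powers of 11 modulo 13:
  11^0=1  11^1=11  11^2=4  11^3=5  11^4=3  11^5=7
  11^6=12
So 11^6 ≡ 12 (mod 13), giving a = 6.

6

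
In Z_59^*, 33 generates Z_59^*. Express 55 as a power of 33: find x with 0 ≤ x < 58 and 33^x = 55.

53

Baby-step giant-step with m = ceil(sqrt(58)) = 8.
Baby table (33^j mod 59 for j=0..7):
  0:1  1:33  2:27  3:6  4:21  5:44  6:36  7:8
Giant step factor: 33^(-8) ≡ 19 (mod 59).
Scan 55·19^i mod 59 for i = 0, 1, …:
  i=0: 55   i=1: 42   i=2: 31   i=3: 58
  i=4: 40   i=5: 52   i=6: 44
Match at i=6, j=5: x = 6·8 + 5 = 53.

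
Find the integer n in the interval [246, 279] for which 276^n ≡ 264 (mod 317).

Compute 276^246 mod 317 = 263, then multiply by 276 repeatedly:
  276^246=263  276^247=312  276^248=205  276^249=154  276^250=26
  276^251=202  276^252=277  276^253=55  276^254=281  276^255=208
  276^256=31  276^257=314  276^258=123  276^259=29  276^260=79
  276^261=248  276^262=293  276^263=33  276^264=232  276^265=315
  276^266=82  276^267=125  276^268=264
Found 264 at exponent 268.

268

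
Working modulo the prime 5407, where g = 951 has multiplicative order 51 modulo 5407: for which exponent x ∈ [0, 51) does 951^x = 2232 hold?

Baby-step giant-step with m = ceil(sqrt(51)) = 8.
Baby table (951^j mod 5407 for j=0..7):
  0:1  1:951  2:1432  3:4675  4:1371  5:734  6:531  7:2130
Giant step factor: 951^(-8) ≡ 5117 (mod 5407).
Scan 2232·5117^i mod 5407 for i = 0, 1, …:
  i=0: 2232   i=1: 1560   i=2: 1788   i=3: 552
  i=4: 2130
Match at i=4, j=7: x = 4·8 + 7 = 39.

39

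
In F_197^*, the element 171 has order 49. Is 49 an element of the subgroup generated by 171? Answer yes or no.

yes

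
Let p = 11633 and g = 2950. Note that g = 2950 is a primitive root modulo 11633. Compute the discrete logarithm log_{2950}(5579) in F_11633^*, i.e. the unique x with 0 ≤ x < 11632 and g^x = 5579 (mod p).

Baby-step giant-step with m = ceil(sqrt(11632)) = 108.
Baby table (2950^j mod 11633 for j=0..107):
  0:1  1:2950  2:1016  3:7519  4:8552  5:8056  6:10614  7:6897
  8:33  9:4286  10:10262  11:3834  12:3024  13:9922  14:1272  15:6574
  16:1089  17:1842  18:1289  19:10192  20:6728  21:1702  22:7077  23:7548
  24:1038  25:2621  26:7638  27:10612  28:997  29:9634  30:881  31:4791
  32:10988  33:5062  34:7761  35:1206  36:9635  37:3831  38:5807  39:6874
  40:1981  41:4184  42:187  43:4899  44:3864  45:10093  46:5503  47:5815
  48:7208  49:10109  50:6171  51:10438  52:11182  53:7345  54:7104  55:5767
  56:5204  57:7873  58:5882  59:7097  60:8383  61:9725  62:1772  63:4183
  64:8870  65:3883  66:7978  67:1541  68:9080  69:6834  70:311  71:10076
  72:1885  73:176  74:7348  75:4321  76:8815  77:4495  78:10263  79:6784
  80:4040  81:5808  82:9824  83:2997  84:70  85:8739  86:1322  87:2845
  88:5357  89:5536  90:10101  91:5837  92:2310  93:9195  94:8727  95:821
  96:2286  97:8193  98:7609  99:6493  100:6432  101:977  102:8799  103:3827
  104:5640  105:2810  106:6804  107:4875
Giant step factor: 2950^(-108) ≡ 10564 (mod 11633).
Scan 5579·10564^i mod 11633 for i = 0, 1, …:
  i=0: 5579   i=1: 3778   i=2: 9602   i=3: 7401
  i=4: 10404   i=5: 10905   i=6: 10454   i=7: 3987
  i=8: 7208
Match at i=8, j=48: x = 8·108 + 48 = 912.

912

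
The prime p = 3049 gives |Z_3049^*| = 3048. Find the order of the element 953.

1524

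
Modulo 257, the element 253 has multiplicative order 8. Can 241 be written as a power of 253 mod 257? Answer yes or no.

241 ∈ ⟨253⟩ iff 241^8 ≡ 1 (mod 257), since |⟨253⟩| = 8.
241^8 mod 257 = 1.
Since 1 = 1, 241 lies in the subgroup.

yes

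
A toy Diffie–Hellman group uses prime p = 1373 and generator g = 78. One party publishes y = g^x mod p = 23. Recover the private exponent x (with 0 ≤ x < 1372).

142

Baby-step giant-step with m = ceil(sqrt(1372)) = 38.
Baby table (78^j mod 1373 for j=0..37):
  0:1  1:78  2:592  3:867  4:349  5:1135  6:658  7:523
  8:977  9:691  10:351  11:1291  12:469  13:884  14:302  15:215
  16:294  17:964  18:1050  19:893  20:1004  21:51  22:1232  23:1359
  24:281  25:1323  26:219  27:606  28:586  29:399  30:916  31:52
  32:1310  33:578  34:1148  35:299  36:1354  37:1264
Giant step factor: 78^(-38) ≡ 26 (mod 1373).
Scan 23·26^i mod 1373 for i = 0, 1, …:
  i=0: 23   i=1: 598   i=2: 445   i=3: 586
Match at i=3, j=28: x = 3·38 + 28 = 142.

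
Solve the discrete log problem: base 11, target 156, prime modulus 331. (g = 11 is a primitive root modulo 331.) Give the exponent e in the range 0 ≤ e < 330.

Baby-step giant-step with m = ceil(sqrt(330)) = 19.
Baby table (11^j mod 331 for j=0..18):
  0:1  1:11  2:121  3:7  4:77  5:185  6:49  7:208
  8:302  9:12  10:132  11:128  12:84  13:262  14:234  15:257
  16:179  17:314  18:144
Giant step factor: 11^(-19) ≡ 317 (mod 331).
Scan 156·317^i mod 331 for i = 0, 1, …:
  i=0: 156   i=1: 133   i=2: 124   i=3: 250
  i=4: 141   i=5: 12
Match at i=5, j=9: e = 5·19 + 9 = 104.

104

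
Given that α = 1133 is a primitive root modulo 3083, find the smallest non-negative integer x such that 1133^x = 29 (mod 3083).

1422

Baby-step giant-step with m = ceil(sqrt(3082)) = 56.
Baby table (1133^j mod 3083 for j=0..55):
  0:1  1:1133  2:1161  3:2055  4:650  5:2696  6:2398  7:811
  8:129  9:1256  10:1785  11:3040  12:609  13:2488  14:1042  15:2880
  16:1226  17:1708  18:2123  19:619  20:1486  21:320  22:1849  23:1560
  24:921  25:1439  26:2563  27:2776  28:548  29:1201  30:1130  31:845
  32:1655  33:651  34:746  35:476  36:2866  37:779  38:869  39:1100
  40:768  41:738  42:661  43:2827  44:2837  45:1835  46:1113  47:82
  48:416  49:2712  50:2028  51:889  52:2179  53:2407  54:1759  55:1329
Giant step factor: 1133^(-56) ≡ 1090 (mod 3083).
Scan 29·1090^i mod 3083 for i = 0, 1, …:
  i=0: 29   i=1: 780   i=2: 2375   i=3: 2113
  i=4: 169   i=5: 2313   i=6: 2359   i=7: 88
  i=8: 347   i=9: 2104     …   i=24: 1464
  i=25: 1849
Match at i=25, j=22: x = 25·56 + 22 = 1422.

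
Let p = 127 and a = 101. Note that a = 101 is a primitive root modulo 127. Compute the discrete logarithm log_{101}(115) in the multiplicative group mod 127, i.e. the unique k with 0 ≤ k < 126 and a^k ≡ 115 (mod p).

106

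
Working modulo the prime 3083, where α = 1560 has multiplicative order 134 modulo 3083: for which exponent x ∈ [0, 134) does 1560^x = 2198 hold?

123

Baby-step giant-step with m = ceil(sqrt(134)) = 12.
Baby table (1560^j mod 3083 for j=0..11):
  0:1  1:1560  2:1113  3:551  4:2486  5:2829  6:1467  7:934
  8:1864  9:571  10:2856  11:425
Giant step factor: 1560^(-12) ≡ 1452 (mod 3083).
Scan 2198·1452^i mod 3083 for i = 0, 1, …:
  i=0: 2198   i=1: 591   i=2: 1058   i=3: 882
  i=4: 1219   i=5: 346   i=6: 2946   i=7: 1471
  i=8: 2456   i=9: 2164   i=10: 551
Match at i=10, j=3: x = 10·12 + 3 = 123.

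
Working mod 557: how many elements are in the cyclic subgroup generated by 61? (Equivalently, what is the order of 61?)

556

The order of 61 must divide p − 1 = 556 = 2^2 · 139.
Divisors: 1, 2, 4, 139, 278, 556.
Check each in increasing order: 61^1 ≡ 61;  61^2 ≡ 379;  61^4 ≡ 492;  61^139 ≡ 439;  61^278 ≡ 556;  61^556 ≡ 1.
Smallest exponent giving 1 is 556.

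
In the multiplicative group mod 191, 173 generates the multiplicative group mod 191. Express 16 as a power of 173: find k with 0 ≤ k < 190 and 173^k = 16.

86

Baby-step giant-step with m = ceil(sqrt(190)) = 14.
Baby table (173^j mod 191 for j=0..13):
  0:1  1:173  2:133  3:89  4:117  5:186  6:90  7:99
  8:128  9:179  10:25  11:123  12:78  13:124
Giant step factor: 173^(-14) ≡ 156 (mod 191).
Scan 16·156^i mod 191 for i = 0, 1, …:
  i=0: 16   i=1: 13   i=2: 118   i=3: 72
  i=4: 154   i=5: 149   i=6: 133
Match at i=6, j=2: k = 6·14 + 2 = 86.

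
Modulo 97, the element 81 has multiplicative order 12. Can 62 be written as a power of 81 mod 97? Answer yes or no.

yes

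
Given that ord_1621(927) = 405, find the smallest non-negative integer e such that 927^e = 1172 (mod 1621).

Baby-step giant-step with m = ceil(sqrt(405)) = 21.
Baby table (927^j mod 1621 for j=0..20):
  0:1  1:927  2:199  3:1300  4:697  5:961  6:918  7:1582
  8:1130  9:344  10:1172  11:374  12:1425  13:1481  14:1521  15:1318
  16:1173  17:1301  18:3  19:1160  20:597
Giant step factor: 927^(-21) ≡ 1047 (mod 1621).
Scan 1172·1047^i mod 1621 for i = 0, 1, …:
  i=0: 1172
Match at i=0, j=10: e = 0·21 + 10 = 10.

10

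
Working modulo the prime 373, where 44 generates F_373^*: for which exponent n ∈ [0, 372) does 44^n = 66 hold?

136

Baby-step giant-step with m = ceil(sqrt(372)) = 20.
Baby table (44^j mod 373 for j=0..19):
  0:1  1:44  2:71  3:140  4:192  5:242  6:204  7:24
  8:310  9:212  10:3  11:132  12:213  13:47  14:203  15:353
  16:239  17:72  18:184  19:263
Giant step factor: 44^(-20) ≡ 83 (mod 373).
Scan 66·83^i mod 373 for i = 0, 1, …:
  i=0: 66   i=1: 256   i=2: 360   i=3: 40
  i=4: 336   i=5: 286   i=6: 239
Match at i=6, j=16: n = 6·20 + 16 = 136.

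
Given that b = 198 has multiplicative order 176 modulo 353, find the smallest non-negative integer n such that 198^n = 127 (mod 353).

5

Baby-step giant-step with m = ceil(sqrt(176)) = 14.
Baby table (198^j mod 353 for j=0..13):
  0:1  1:198  2:21  3:275  4:88  5:127  6:83  7:196
  8:331  9:233  10:244  11:304  12:182  13:30
Giant step factor: 198^(-14) ≡ 81 (mod 353).
Scan 127·81^i mod 353 for i = 0, 1, …:
  i=0: 127
Match at i=0, j=5: n = 0·14 + 5 = 5.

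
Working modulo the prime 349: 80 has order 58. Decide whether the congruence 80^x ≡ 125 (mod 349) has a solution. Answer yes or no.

125 ∈ ⟨80⟩ iff 125^58 ≡ 1 (mod 349), since |⟨80⟩| = 58.
125^58 mod 349 = 1.
Since 1 = 1, 125 lies in the subgroup.

yes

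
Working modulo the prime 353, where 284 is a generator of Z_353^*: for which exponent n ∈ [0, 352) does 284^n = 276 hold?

Baby-step giant-step with m = ceil(sqrt(352)) = 19.
Baby table (284^j mod 353 for j=0..18):
  0:1  1:284  2:172  3:134  4:285  5:103  6:306  7:66
  8:35  9:56  10:19  11:101  12:91  13:75  14:120  15:192
  16:166  17:195  18:312
Giant step factor: 284^(-19) ≡ 212 (mod 353).
Scan 276·212^i mod 353 for i = 0, 1, …:
  i=0: 276   i=1: 267   i=2: 124   i=3: 166
Match at i=3, j=16: n = 3·19 + 16 = 73.

73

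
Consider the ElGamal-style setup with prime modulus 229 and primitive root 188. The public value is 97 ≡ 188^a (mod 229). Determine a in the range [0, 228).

Baby-step giant-step with m = ceil(sqrt(228)) = 16.
Baby table (188^j mod 229 for j=0..15):
  0:1  1:188  2:78  3:8  4:130  5:166  6:64  7:124
  8:183  9:54  10:76  11:90  12:203  13:150  14:33  15:21
Giant step factor: 188^(-16) ≡ 25 (mod 229).
Scan 97·25^i mod 229 for i = 0, 1, …:
  i=0: 97   i=1: 135   i=2: 169   i=3: 103
  i=4: 56   i=5: 26   i=6: 192   i=7: 220
  i=8: 4   i=9: 100   i=10: 210   i=11: 212
  i=12: 33
Match at i=12, j=14: a = 12·16 + 14 = 206.

206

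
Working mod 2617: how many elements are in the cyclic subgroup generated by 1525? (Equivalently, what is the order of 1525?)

The order of 1525 must divide p − 1 = 2616 = 2^3 · 3 · 109.
Divisors: 1, 2, 3, 4, 6, 8, 12, 24, 109, 218, 327, 436, 654, 872, 1308, 2616.
Check each in increasing order: 1525^1 ≡ 1525;  1525^2 ≡ 1729;  1525^3 ≡ 1406;  1525^4 ≡ 827;  1525^6 ≡ 1001;  1525^8 ≡ 892;  1525^12 ≡ 2307;  1525^24 ≡ 1888;  1525^109 ≡ 1121;  1525^218 ≡ 481;  1525^327 ≡ 99;  1525^436 ≡ 1065;  1525^654 ≡ 1950;  1525^872 ≡ 1064;  1525^1308 ≡ 2616;  1525^2616 ≡ 1.
Smallest exponent giving 1 is 2616.

2616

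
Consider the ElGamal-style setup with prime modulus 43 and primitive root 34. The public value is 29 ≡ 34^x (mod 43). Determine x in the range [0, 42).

Baby-step giant-step with m = ceil(sqrt(42)) = 7.
Baby table (34^j mod 43 for j=0..6):
  0:1  1:34  2:38  3:2  4:25  5:33  6:4
Giant step factor: 34^(-7) ≡ 37 (mod 43).
Scan 29·37^i mod 43 for i = 0, 1, …:
  i=0: 29   i=1: 41   i=2: 12   i=3: 14
  i=4: 2
Match at i=4, j=3: x = 4·7 + 3 = 31.

31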